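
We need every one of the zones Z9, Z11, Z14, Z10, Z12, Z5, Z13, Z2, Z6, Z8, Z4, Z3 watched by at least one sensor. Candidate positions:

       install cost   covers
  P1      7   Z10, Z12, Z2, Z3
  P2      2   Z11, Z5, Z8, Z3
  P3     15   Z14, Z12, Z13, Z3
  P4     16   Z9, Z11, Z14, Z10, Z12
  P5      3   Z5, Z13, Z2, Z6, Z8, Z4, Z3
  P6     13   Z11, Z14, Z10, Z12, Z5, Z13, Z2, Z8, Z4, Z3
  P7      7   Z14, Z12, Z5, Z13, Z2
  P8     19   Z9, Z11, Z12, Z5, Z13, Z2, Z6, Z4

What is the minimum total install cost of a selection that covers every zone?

P4, P5 cover every zone at install cost 16 + 3 = 19.
Any cover uses at least 2 sensor positions; among all covering selections none totals below 19.

19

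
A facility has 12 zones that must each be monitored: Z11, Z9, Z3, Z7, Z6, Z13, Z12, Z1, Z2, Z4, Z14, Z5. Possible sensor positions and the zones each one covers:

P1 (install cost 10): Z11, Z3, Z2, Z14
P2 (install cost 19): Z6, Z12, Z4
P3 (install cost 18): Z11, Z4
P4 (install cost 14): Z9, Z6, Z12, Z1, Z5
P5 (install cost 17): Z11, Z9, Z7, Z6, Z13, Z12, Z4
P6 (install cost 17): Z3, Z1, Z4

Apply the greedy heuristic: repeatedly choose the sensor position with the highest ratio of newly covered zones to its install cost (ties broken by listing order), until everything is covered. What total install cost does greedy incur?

41

Pick 1: P5 adds 7 new (Z11, Z9, Z7, Z6, Z13, Z12, Z4) at install cost 17 (ratio 7/17).
Pick 2: P1 adds 3 new (Z3, Z2, Z14) at install cost 10 (ratio 3/10).
Pick 3: P4 adds 2 new (Z1, Z5) at install cost 14 (ratio 2/14).
Greedy total install cost: 17 + 10 + 14 = 41.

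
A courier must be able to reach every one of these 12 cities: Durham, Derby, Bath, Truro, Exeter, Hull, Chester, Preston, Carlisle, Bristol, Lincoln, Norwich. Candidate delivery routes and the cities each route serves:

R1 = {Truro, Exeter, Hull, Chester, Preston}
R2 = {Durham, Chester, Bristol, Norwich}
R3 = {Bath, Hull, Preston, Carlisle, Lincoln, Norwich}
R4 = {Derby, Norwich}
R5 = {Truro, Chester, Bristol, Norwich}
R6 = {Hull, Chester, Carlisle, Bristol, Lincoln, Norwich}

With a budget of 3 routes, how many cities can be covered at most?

11

Choosing R1, R2, R3 covers {Durham, Bath, Truro, Exeter, Hull, Chester, Preston, Carlisle, Bristol, Lincoln, Norwich} — 11 cities.
No choice of 3 routes does better; here Derby is left uncovered.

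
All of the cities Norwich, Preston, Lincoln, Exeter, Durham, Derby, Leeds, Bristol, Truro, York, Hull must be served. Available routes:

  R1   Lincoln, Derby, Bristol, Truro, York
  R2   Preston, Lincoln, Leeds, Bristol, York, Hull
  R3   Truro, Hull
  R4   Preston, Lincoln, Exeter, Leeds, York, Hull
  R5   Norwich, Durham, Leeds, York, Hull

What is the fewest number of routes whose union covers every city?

R1, R4, R5 together cover {Norwich, Preston, Lincoln, Exeter, Durham, Derby, Leeds, Bristol, Truro, York, Hull} — every city.
No 2 of the 5 routes cover everything (all 10 pairs fall short), so 3 is minimum.
Greedy (largest uncovered first) would take R2, R1, R5, R4 — 4 routes — but 3 suffice.

3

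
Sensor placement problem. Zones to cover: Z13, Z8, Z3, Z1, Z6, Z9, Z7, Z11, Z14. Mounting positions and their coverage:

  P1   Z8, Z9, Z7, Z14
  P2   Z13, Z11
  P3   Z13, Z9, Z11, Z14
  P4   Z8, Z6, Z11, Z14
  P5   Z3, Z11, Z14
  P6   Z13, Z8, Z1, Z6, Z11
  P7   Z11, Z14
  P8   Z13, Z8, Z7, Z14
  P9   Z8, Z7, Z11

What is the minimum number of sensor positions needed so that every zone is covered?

P1, P5, P6 together cover {Z13, Z8, Z3, Z1, Z6, Z9, Z7, Z11, Z14} — every zone.
No 2 of the 9 sensor positions cover everything (all 36 pairs fall short), so 3 is minimum.

3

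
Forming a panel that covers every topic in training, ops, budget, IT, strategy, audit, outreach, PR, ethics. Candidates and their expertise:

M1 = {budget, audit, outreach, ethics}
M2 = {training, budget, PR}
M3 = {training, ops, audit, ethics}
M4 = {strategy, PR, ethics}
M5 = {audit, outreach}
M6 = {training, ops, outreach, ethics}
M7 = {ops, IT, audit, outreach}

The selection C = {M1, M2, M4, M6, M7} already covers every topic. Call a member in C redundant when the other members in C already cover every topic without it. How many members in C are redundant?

Drop M1: the rest still cover every topic — redundant.
Drop M2: the rest still cover every topic — redundant.
Drop M4: strategy uncovered — not redundant.
Drop M6: the rest still cover every topic — redundant.
Drop M7: IT uncovered — not redundant.
3 redundant: M1, M2, M6.

3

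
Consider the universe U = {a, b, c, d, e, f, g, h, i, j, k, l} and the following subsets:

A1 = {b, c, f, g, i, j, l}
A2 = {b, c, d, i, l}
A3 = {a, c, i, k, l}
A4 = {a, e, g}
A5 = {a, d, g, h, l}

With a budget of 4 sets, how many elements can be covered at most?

Choosing A1, A3, A4, A5 covers {a, b, c, d, e, f, g, h, i, j, k, l} — 12 elements.
That is all 12 elements.

12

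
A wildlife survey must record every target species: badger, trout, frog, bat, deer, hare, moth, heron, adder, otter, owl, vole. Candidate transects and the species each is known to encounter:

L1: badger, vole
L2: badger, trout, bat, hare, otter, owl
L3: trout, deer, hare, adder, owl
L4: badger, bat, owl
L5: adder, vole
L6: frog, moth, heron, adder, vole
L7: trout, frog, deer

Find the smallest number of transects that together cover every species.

3

L2, L3, L6 together cover {badger, trout, frog, bat, deer, hare, moth, heron, adder, otter, owl, vole} — every species.
No 2 of the 7 transects cover everything (all 21 pairs fall short), so 3 is minimum.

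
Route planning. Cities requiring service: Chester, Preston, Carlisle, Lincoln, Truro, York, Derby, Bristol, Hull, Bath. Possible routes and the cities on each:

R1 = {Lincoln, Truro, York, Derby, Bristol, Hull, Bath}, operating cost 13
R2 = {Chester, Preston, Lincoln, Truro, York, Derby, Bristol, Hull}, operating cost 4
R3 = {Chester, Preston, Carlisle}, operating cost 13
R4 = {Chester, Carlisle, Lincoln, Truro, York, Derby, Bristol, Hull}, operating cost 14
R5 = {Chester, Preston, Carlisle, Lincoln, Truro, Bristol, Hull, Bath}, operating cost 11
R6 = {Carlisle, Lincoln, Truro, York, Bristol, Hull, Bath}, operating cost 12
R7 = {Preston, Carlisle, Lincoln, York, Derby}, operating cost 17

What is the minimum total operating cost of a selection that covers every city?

R2, R5 cover every city at operating cost 4 + 11 = 15.
Any cover uses at least 2 routes; among all covering selections none totals below 15.

15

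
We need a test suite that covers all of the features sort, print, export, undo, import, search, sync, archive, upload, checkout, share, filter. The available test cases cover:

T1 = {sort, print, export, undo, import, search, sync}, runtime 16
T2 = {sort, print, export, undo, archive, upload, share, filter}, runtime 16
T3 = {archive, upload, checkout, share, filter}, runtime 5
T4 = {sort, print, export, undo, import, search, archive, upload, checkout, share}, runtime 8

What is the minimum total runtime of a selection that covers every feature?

T1, T3 cover every feature at runtime 16 + 5 = 21.
Any cover uses at least 2 test cases; among all covering selections none totals below 21.
Greedy by coverage-per-runtime would pick T4, T3, T1 for 29 — worse than the optimum 21.

21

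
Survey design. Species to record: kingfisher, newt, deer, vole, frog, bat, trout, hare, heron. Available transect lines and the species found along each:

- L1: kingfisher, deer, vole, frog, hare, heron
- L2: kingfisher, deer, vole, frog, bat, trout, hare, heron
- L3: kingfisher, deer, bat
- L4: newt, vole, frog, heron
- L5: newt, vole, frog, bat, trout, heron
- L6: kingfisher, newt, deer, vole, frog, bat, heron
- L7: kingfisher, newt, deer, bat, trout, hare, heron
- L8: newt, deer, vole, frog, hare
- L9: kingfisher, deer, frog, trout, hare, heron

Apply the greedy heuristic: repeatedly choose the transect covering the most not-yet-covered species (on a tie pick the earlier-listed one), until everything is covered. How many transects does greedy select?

2

Pick 1: L2 covers 8 new species (kingfisher, deer, vole, frog, bat, trout, hare, heron).
Pick 2: L4 covers 1 new species (newt).
Greedy uses 2 transects.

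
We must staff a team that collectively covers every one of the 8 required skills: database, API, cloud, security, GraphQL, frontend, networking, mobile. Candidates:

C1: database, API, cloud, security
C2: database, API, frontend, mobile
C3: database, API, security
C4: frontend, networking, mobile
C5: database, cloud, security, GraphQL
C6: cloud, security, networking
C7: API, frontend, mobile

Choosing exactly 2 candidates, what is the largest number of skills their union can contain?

7

Choosing C1, C4 covers {database, API, cloud, security, frontend, networking, mobile} — 7 skills.
No choice of 2 candidates does better; here GraphQL is left uncovered.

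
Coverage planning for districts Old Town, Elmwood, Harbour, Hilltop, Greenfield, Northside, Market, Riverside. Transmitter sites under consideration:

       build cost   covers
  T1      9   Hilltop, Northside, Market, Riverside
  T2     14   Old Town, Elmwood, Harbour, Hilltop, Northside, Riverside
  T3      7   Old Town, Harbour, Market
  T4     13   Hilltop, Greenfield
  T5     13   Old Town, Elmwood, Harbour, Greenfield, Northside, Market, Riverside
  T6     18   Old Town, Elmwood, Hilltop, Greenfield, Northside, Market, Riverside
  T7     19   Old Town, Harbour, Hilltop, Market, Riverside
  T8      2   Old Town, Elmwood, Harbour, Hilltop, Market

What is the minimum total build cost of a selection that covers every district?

15

T5, T8 cover every district at build cost 13 + 2 = 15.
Any cover uses at least 2 transmitter sites; among all covering selections none totals below 15.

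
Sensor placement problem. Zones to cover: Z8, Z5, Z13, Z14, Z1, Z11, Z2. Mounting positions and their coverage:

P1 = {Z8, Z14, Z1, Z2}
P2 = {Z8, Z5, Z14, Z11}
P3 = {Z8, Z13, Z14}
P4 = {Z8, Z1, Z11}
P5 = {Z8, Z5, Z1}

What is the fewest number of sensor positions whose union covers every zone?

P1, P2, P3 together cover {Z8, Z5, Z13, Z14, Z1, Z11, Z2} — every zone.
No 2 of the 5 sensor positions cover everything (all 10 pairs fall short), so 3 is minimum.

3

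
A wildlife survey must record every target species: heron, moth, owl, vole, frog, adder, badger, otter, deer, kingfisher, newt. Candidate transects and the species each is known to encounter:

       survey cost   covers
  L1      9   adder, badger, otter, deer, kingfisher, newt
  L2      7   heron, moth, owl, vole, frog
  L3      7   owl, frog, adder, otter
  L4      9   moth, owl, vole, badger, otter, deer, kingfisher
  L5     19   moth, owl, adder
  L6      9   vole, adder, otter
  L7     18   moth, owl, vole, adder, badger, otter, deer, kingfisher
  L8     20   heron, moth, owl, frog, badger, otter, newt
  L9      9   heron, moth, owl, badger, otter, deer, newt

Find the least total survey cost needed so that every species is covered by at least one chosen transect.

L1, L2 cover every species at survey cost 9 + 7 = 16.
Any cover uses at least 2 transects; among all covering selections none totals below 16.
Greedy by coverage-per-survey cost would pick L4, L2, L1 for 25 — worse than the optimum 16.

16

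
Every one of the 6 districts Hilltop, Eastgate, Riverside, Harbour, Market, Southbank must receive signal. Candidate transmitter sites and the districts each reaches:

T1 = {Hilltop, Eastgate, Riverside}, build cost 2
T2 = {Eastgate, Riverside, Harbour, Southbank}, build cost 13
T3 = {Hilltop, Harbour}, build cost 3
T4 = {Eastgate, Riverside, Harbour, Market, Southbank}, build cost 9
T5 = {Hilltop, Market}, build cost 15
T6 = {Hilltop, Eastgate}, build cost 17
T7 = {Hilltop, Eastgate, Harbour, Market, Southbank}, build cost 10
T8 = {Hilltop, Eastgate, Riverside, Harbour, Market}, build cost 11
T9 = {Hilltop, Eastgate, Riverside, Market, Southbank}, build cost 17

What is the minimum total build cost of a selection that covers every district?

11

T1, T4 cover every district at build cost 2 + 9 = 11.
Any cover uses at least 2 transmitter sites; among all covering selections none totals below 11.
Greedy by coverage-per-build cost would pick T1, T3, T4 for 14 — worse than the optimum 11.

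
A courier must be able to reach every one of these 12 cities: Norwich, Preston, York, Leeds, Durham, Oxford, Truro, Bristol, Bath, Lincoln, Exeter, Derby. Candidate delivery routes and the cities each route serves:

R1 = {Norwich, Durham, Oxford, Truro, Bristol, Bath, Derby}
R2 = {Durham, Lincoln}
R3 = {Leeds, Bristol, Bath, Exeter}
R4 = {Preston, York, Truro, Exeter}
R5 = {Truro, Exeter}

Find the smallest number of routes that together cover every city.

R1, R2, R3, R4 together cover {Norwich, Preston, York, Leeds, Durham, Oxford, Truro, Bristol, Bath, Lincoln, Exeter, Derby} — every city.
No 3 of the 5 routes cover everything (all 10 triples fall short), so 4 is minimum.

4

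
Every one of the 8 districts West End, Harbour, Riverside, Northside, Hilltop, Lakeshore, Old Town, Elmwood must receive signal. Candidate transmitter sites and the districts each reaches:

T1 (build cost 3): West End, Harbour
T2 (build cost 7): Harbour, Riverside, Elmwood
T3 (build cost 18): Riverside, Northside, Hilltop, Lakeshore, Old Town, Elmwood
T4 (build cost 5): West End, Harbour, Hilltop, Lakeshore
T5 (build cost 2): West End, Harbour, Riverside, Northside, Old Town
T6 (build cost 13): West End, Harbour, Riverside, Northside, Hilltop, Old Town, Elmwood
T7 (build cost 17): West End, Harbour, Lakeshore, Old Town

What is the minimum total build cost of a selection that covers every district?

14

T2, T4, T5 cover every district at build cost 7 + 5 + 2 = 14.
Any cover uses at least 2 transmitter sites; among all covering selections none totals below 14.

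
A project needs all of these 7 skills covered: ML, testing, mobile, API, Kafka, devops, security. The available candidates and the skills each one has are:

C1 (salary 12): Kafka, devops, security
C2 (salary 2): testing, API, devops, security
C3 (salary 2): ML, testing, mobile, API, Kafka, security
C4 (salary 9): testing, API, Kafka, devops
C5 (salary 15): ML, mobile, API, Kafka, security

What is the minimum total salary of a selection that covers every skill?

C2, C3 cover every skill at salary 2 + 2 = 4.
Any cover uses at least 2 candidates; among all covering selections none totals below 4.

4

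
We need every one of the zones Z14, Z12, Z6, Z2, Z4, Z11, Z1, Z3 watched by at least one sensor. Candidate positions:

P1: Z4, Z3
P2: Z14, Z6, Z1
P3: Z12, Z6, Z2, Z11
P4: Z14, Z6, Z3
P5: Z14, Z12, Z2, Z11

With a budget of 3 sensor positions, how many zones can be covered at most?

8

Choosing P1, P2, P3 covers {Z14, Z12, Z6, Z2, Z4, Z11, Z1, Z3} — 8 zones.
That is all 8 zones.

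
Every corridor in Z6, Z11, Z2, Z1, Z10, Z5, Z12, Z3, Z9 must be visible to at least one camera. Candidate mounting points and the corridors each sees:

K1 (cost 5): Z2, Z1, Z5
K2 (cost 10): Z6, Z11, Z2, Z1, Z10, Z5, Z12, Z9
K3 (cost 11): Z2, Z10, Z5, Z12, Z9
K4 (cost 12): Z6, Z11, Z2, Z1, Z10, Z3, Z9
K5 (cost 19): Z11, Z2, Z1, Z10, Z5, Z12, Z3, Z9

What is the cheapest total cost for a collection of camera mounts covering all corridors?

K2, K4 cover every corridor at cost 10 + 12 = 22.
Any cover uses at least 2 camera mounts; among all covering selections none totals below 22.

22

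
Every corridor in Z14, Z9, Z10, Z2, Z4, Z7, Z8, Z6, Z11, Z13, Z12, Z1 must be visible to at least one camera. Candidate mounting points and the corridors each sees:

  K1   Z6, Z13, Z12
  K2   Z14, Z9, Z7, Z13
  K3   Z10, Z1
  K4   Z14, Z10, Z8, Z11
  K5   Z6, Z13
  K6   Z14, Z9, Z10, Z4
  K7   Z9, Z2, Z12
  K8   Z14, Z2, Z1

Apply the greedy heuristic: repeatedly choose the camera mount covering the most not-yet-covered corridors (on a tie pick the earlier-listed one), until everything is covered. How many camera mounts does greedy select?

5

Pick 1: K2 covers 4 new corridors (Z14, Z9, Z7, Z13).
Pick 2: K4 covers 3 new corridors (Z10, Z8, Z11).
Pick 3: K1 covers 2 new corridors (Z6, Z12).
Pick 4: K8 covers 2 new corridors (Z2, Z1).
Pick 5: K6 covers 1 new corridors (Z4).
Greedy uses 5 camera mounts.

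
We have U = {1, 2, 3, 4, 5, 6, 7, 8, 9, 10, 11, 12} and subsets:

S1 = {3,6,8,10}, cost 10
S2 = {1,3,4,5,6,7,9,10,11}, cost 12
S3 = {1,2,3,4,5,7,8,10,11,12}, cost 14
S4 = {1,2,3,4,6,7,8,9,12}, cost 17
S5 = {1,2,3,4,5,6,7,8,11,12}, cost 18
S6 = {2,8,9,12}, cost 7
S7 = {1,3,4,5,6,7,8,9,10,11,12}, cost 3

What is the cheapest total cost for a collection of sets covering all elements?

S6, S7 cover every element at cost 7 + 3 = 10.
Any cover uses at least 2 sets; among all covering selections none totals below 10.

10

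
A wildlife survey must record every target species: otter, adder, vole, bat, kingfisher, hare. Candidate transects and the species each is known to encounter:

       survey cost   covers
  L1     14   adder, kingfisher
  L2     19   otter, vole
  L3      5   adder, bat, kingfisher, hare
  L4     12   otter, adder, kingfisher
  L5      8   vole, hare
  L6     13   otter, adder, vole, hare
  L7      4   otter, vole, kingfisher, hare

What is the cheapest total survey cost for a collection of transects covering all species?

L3, L7 cover every species at survey cost 5 + 4 = 9.
Any cover uses at least 2 transects; among all covering selections none totals below 9.

9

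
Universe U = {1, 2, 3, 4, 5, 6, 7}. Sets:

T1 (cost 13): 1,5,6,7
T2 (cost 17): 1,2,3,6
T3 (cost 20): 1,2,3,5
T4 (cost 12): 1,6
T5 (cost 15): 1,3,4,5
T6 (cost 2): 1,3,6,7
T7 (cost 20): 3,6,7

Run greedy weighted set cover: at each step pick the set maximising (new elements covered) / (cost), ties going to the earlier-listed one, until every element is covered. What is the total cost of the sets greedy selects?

Pick 1: T6 adds 4 new (1, 3, 6, 7) at cost 2 (ratio 4/2).
Pick 2: T5 adds 2 new (4, 5) at cost 15 (ratio 2/15).
Pick 3: T2 adds 1 new (2) at cost 17 (ratio 1/17).
Greedy total cost: 2 + 15 + 17 = 34.

34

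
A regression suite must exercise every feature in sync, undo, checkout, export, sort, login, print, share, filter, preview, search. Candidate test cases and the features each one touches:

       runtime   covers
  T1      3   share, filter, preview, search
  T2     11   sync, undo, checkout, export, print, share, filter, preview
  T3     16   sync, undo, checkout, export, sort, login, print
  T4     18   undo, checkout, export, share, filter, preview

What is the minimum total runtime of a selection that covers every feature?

19

T1, T3 cover every feature at runtime 3 + 16 = 19.
Any cover uses at least 2 test cases; among all covering selections none totals below 19.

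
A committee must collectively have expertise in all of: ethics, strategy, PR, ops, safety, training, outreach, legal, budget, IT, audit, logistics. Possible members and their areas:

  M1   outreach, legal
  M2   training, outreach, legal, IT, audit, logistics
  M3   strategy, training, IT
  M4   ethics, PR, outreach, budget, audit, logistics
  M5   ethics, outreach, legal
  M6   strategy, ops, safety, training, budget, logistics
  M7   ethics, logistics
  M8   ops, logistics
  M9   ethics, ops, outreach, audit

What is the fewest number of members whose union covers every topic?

3

M2, M4, M6 together cover {ethics, strategy, PR, ops, safety, training, outreach, legal, budget, IT, audit, logistics} — every topic.
No 2 of the 9 members cover everything (all 36 pairs fall short), so 3 is minimum.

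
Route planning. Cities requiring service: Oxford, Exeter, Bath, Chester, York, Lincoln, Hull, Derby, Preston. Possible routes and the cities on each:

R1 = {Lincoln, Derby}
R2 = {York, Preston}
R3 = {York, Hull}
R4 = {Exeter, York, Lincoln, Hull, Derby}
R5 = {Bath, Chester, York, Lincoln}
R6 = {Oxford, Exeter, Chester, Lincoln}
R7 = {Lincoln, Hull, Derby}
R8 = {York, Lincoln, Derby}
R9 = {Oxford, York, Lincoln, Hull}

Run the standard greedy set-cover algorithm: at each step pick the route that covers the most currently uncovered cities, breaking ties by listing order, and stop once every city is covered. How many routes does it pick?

Pick 1: R4 covers 5 new cities (Exeter, York, Lincoln, Hull, Derby).
Pick 2: R5 covers 2 new cities (Bath, Chester).
Pick 3: R2 covers 1 new cities (Preston).
Pick 4: R6 covers 1 new cities (Oxford).
Greedy uses 4 routes.

4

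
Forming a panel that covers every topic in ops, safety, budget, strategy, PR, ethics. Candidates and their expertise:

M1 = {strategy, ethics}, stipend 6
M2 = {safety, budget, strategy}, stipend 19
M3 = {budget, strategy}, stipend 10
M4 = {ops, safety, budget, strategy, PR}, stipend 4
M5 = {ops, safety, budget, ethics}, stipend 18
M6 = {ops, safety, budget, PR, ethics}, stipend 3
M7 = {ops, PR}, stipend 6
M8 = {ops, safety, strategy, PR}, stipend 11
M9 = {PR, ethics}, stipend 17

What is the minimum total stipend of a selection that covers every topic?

7

M4, M6 cover every topic at stipend 4 + 3 = 7.
Any cover uses at least 2 members; among all covering selections none totals below 7.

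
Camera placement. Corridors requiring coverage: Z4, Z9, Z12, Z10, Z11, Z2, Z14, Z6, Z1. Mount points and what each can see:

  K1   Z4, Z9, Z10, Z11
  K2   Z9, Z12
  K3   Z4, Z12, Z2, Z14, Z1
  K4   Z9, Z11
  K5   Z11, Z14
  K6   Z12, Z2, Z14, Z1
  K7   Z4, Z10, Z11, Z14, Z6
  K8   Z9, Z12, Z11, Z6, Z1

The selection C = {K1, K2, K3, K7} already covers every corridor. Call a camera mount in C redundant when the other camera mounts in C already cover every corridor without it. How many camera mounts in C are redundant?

Drop K1: the rest still cover every corridor — redundant.
Drop K2: the rest still cover every corridor — redundant.
Drop K3: Z2, Z1 uncovered — not redundant.
Drop K7: Z6 uncovered — not redundant.
2 redundant: K1, K2.

2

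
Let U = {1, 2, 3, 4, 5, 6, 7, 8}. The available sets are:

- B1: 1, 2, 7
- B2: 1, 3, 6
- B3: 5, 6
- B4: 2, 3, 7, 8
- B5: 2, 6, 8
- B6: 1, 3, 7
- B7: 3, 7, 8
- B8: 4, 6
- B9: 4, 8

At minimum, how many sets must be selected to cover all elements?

4

B1, B2, B3, B9 together cover {1, 2, 3, 4, 5, 6, 7, 8} — every element.
No 3 of the 9 sets cover everything (all 84 triples fall short), so 4 is minimum.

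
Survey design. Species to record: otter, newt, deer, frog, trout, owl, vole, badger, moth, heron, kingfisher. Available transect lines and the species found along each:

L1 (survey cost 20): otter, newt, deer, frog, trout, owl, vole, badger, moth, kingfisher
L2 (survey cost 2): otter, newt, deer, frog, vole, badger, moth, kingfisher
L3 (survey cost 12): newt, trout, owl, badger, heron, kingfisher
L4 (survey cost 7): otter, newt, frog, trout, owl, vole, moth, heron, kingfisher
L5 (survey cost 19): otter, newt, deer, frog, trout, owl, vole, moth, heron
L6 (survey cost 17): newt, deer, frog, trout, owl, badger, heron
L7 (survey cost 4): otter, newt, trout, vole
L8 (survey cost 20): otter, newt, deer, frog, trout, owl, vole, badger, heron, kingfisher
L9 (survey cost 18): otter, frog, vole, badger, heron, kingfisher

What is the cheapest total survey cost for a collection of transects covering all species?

9

L2, L4 cover every species at survey cost 2 + 7 = 9.
Any cover uses at least 2 transects; among all covering selections none totals below 9.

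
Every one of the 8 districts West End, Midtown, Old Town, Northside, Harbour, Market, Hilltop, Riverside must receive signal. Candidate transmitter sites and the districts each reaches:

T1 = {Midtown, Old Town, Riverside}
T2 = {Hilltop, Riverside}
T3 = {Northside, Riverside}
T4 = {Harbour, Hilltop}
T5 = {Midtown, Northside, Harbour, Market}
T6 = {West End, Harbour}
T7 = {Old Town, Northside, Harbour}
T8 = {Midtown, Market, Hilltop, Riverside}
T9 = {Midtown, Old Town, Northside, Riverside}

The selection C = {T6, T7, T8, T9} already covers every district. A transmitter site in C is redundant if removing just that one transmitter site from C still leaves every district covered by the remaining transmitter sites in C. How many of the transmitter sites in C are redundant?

2

Drop T6: West End uncovered — not redundant.
Drop T7: the rest still cover every district — redundant.
Drop T8: Market, Hilltop uncovered — not redundant.
Drop T9: the rest still cover every district — redundant.
2 redundant: T7, T9.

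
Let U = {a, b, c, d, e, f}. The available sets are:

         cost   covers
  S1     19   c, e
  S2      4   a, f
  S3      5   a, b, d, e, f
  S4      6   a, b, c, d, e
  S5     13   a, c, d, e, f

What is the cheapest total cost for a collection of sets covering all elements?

10

S2, S4 cover every element at cost 4 + 6 = 10.
Any cover uses at least 2 sets; among all covering selections none totals below 10.
Greedy by coverage-per-cost would pick S3, S4 for 11 — worse than the optimum 10.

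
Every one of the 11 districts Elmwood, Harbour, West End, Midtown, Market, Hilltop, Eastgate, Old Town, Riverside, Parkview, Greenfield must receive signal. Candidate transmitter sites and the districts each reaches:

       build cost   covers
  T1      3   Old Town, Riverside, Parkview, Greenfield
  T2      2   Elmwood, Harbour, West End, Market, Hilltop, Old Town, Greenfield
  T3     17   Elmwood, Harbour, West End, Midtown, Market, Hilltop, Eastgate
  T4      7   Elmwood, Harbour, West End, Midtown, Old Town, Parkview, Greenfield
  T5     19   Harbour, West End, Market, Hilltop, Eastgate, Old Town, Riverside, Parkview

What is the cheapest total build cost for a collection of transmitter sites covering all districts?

20

T1, T3 cover every district at build cost 3 + 17 = 20.
Any cover uses at least 2 transmitter sites; among all covering selections none totals below 20.
Greedy by coverage-per-build cost would pick T2, T1, T4, T3 for 29 — worse than the optimum 20.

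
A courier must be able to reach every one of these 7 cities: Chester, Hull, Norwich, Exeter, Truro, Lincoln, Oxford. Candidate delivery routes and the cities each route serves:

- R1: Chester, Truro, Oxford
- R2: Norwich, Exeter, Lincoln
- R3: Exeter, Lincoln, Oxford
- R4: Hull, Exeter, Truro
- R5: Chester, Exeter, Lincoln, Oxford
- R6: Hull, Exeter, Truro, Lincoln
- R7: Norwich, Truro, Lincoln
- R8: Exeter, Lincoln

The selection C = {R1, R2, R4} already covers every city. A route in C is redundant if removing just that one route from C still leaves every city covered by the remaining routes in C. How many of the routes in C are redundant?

0

Drop R1: Chester, Oxford uncovered — not redundant.
Drop R2: Norwich, Lincoln uncovered — not redundant.
Drop R4: Hull uncovered — not redundant.
None of the routes in C is redundant.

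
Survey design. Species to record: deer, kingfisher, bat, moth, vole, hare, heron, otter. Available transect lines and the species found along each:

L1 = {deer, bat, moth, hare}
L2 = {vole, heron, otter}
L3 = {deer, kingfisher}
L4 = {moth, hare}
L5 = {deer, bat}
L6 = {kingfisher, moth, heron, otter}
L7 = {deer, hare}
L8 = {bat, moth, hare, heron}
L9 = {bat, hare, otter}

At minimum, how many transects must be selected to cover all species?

3

L1, L2, L3 together cover {deer, kingfisher, bat, moth, vole, hare, heron, otter} — every species.
No 2 of the 9 transects cover everything (all 36 pairs fall short), so 3 is minimum.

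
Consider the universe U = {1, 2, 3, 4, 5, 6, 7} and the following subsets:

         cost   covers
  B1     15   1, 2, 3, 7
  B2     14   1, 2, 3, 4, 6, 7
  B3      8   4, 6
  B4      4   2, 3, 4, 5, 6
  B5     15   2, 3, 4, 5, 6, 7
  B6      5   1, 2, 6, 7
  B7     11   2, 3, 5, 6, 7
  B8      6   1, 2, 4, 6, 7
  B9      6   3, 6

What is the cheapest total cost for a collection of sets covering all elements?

9

B4, B6 cover every element at cost 4 + 5 = 9.
Any cover uses at least 2 sets; among all covering selections none totals below 9.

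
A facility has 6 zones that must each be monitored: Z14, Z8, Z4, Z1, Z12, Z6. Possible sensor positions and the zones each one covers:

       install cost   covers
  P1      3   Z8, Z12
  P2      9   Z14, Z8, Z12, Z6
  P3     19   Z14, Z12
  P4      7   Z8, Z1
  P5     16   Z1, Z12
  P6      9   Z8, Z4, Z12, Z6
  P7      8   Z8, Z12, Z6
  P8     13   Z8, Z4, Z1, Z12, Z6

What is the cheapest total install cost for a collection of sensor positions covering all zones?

P2, P8 cover every zone at install cost 9 + 13 = 22.
Any cover uses at least 2 sensor positions; among all covering selections none totals below 22.
Greedy by coverage-per-install cost would pick P1, P8, P2 for 25 — worse than the optimum 22.

22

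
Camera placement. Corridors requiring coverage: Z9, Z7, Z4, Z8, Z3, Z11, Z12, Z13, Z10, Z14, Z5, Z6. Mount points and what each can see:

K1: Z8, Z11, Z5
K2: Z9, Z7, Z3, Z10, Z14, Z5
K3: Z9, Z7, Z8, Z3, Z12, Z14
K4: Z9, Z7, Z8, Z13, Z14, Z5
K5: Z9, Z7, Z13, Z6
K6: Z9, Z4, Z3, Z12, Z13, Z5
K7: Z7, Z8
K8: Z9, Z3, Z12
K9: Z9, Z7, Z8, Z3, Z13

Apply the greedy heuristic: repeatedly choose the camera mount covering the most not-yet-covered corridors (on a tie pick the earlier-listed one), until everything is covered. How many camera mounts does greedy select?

4

Pick 1: K2 covers 6 new corridors (Z9, Z7, Z3, Z10, Z14, Z5).
Pick 2: K6 covers 3 new corridors (Z4, Z12, Z13).
Pick 3: K1 covers 2 new corridors (Z8, Z11).
Pick 4: K5 covers 1 new corridors (Z6).
Greedy uses 4 camera mounts.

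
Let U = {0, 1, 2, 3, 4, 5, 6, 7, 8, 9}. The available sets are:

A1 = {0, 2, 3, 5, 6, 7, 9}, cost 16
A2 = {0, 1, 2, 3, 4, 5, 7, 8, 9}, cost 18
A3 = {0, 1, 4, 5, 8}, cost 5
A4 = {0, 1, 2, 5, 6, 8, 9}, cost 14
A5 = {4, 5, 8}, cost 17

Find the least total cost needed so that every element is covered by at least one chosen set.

21

A1, A3 cover every element at cost 16 + 5 = 21.
Any cover uses at least 2 sets; among all covering selections none totals below 21.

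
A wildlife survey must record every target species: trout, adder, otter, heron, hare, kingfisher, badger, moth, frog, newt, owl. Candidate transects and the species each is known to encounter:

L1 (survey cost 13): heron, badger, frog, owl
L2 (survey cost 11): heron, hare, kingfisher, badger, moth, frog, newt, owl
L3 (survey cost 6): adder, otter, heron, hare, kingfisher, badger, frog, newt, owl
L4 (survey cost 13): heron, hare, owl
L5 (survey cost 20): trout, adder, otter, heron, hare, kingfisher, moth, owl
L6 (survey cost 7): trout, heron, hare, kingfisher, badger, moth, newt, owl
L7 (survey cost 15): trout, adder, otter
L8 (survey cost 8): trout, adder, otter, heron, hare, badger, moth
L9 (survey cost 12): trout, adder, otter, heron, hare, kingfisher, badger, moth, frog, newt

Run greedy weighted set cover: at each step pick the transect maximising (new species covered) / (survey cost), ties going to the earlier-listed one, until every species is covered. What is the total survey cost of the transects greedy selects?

Pick 1: L3 adds 9 new (adder, otter, heron, hare, kingfisher, badger, frog, newt, owl) at survey cost 6 (ratio 9/6).
Pick 2: L6 adds 2 new (trout, moth) at survey cost 7 (ratio 2/7).
Greedy total survey cost: 6 + 7 = 13.

13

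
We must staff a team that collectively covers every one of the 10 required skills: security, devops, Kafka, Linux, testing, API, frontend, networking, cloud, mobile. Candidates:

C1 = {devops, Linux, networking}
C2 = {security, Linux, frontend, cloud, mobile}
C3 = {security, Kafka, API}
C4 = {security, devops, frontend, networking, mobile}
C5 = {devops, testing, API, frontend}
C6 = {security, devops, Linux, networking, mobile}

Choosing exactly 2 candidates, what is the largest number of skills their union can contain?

8

Choosing C2, C5 covers {security, devops, Linux, testing, API, frontend, cloud, mobile} — 8 skills.
No choice of 2 candidates does better; here Kafka, networking are left uncovered.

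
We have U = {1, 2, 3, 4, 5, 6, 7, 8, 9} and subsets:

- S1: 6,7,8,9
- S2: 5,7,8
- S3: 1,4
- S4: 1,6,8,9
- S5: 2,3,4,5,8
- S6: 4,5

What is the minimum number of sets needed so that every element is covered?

S1, S3, S5 together cover {1, 2, 3, 4, 5, 6, 7, 8, 9} — every element.
No 2 of the 6 sets cover everything (all 15 pairs fall short), so 3 is minimum.

3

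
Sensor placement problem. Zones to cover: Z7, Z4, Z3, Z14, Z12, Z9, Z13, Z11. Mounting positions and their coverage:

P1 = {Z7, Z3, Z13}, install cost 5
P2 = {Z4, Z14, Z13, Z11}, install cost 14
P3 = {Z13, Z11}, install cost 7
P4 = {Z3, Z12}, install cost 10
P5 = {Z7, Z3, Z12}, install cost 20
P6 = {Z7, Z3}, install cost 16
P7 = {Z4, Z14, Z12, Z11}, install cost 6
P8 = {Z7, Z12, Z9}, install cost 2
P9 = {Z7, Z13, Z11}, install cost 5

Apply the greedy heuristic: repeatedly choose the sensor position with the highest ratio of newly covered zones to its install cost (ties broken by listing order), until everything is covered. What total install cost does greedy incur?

13

Pick 1: P8 adds 3 new (Z7, Z12, Z9) at install cost 2 (ratio 3/2).
Pick 2: P7 adds 3 new (Z4, Z14, Z11) at install cost 6 (ratio 3/6).
Pick 3: P1 adds 2 new (Z3, Z13) at install cost 5 (ratio 2/5).
Greedy total install cost: 2 + 6 + 5 = 13.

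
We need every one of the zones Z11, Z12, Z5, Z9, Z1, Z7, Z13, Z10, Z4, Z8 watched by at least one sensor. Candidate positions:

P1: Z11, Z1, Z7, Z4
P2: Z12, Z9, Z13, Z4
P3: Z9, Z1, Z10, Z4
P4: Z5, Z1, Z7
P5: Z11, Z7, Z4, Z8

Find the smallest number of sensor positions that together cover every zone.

4

P2, P3, P4, P5 together cover {Z11, Z12, Z5, Z9, Z1, Z7, Z13, Z10, Z4, Z8} — every zone.
No 3 of the 5 sensor positions cover everything (all 10 triples fall short), so 4 is minimum.
Greedy (largest uncovered first) would take P1, P2, P3, P4, P5 — 5 sensor positions — but 4 suffice.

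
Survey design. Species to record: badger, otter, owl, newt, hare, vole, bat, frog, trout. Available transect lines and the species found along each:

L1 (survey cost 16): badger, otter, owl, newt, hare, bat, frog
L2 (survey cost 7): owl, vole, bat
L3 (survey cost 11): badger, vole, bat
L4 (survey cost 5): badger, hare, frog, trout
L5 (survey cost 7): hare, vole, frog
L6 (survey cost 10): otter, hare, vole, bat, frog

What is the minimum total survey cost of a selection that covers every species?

28

L1, L2, L4 cover every species at survey cost 16 + 7 + 5 = 28.
Any cover uses at least 3 transects; among all covering selections none totals below 28.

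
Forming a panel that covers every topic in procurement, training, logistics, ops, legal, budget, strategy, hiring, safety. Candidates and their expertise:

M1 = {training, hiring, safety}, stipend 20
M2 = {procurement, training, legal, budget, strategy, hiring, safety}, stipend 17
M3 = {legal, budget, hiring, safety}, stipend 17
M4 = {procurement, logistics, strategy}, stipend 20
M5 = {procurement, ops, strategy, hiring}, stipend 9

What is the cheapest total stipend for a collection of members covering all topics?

46

M2, M4, M5 cover every topic at stipend 17 + 20 + 9 = 46.
Any cover uses at least 3 members; among all covering selections none totals below 46.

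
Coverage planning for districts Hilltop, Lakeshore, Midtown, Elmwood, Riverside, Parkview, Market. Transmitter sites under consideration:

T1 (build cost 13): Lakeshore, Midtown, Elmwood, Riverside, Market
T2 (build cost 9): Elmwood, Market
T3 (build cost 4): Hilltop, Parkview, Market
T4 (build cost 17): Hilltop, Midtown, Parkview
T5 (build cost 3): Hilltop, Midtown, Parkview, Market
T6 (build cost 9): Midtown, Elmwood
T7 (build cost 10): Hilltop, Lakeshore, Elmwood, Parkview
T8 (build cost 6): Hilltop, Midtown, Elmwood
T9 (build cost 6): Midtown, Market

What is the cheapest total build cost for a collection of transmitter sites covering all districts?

16

T1, T5 cover every district at build cost 13 + 3 = 16.
Any cover uses at least 2 transmitter sites; among all covering selections none totals below 16.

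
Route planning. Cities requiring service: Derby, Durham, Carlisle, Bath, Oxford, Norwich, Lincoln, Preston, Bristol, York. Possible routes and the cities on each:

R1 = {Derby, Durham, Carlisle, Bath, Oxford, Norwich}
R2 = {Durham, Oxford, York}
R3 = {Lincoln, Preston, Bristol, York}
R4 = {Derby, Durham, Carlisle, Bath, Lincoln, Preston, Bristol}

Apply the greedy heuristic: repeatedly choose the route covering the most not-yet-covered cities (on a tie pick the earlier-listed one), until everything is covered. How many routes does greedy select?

Pick 1: R4 covers 7 new cities (Derby, Durham, Carlisle, Bath, Lincoln, Preston, Bristol).
Pick 2: R1 covers 2 new cities (Oxford, Norwich).
Pick 3: R2 covers 1 new cities (York).
Greedy uses 3 routes. (The true minimum is 2.)

3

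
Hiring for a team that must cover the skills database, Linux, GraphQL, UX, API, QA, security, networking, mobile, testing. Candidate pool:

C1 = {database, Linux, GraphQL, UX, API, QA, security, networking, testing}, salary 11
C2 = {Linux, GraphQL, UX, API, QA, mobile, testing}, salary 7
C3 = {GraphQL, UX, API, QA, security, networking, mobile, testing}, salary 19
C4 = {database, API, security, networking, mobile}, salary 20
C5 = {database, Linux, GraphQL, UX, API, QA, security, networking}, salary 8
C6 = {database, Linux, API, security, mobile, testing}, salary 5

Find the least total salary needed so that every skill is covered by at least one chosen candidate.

C5, C6 cover every skill at salary 8 + 5 = 13.
Any cover uses at least 2 candidates; among all covering selections none totals below 13.

13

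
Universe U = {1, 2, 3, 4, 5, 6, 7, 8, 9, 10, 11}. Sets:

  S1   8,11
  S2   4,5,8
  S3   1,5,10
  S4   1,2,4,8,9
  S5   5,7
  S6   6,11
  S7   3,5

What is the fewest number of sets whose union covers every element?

S3, S4, S5, S6, S7 together cover {1, 2, 3, 4, 5, 6, 7, 8, 9, 10, 11} — every element.
No 4 of the 7 sets cover everything (all 35 size-4 selections fall short), so 5 is minimum.

5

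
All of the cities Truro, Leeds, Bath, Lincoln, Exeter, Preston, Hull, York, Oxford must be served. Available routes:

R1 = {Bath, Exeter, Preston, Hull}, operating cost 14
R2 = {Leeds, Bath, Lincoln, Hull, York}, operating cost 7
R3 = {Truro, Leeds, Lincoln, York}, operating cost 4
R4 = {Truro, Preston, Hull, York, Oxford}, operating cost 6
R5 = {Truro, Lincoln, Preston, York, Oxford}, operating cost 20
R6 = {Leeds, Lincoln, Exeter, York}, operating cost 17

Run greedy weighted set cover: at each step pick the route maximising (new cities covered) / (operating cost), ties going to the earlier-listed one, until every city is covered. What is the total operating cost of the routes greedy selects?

Pick 1: R3 adds 4 new (Truro, Leeds, Lincoln, York) at operating cost 4 (ratio 4/4).
Pick 2: R4 adds 3 new (Preston, Hull, Oxford) at operating cost 6 (ratio 3/6).
Pick 3: R1 adds 2 new (Bath, Exeter) at operating cost 14 (ratio 2/14).
Greedy total operating cost: 4 + 6 + 14 = 24.

24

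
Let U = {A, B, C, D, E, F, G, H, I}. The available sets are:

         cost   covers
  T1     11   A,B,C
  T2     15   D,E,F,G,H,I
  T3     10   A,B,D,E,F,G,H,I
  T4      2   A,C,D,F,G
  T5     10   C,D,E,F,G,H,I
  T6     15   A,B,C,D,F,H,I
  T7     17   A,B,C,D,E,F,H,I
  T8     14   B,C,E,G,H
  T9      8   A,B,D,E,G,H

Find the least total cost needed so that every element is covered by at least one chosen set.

12

T3, T4 cover every element at cost 10 + 2 = 12.
Any cover uses at least 2 sets; among all covering selections none totals below 12.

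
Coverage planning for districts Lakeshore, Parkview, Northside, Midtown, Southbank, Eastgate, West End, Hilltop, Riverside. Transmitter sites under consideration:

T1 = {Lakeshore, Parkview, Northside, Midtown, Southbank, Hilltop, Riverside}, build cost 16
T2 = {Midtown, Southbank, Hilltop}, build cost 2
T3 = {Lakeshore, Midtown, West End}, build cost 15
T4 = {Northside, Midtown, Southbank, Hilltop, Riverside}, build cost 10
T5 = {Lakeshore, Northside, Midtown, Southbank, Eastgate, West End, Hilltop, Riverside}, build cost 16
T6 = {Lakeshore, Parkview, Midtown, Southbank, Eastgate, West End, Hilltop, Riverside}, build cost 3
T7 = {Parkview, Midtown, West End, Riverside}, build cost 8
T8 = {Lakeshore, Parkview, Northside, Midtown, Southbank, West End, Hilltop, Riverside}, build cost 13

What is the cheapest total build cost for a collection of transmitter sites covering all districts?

13

T4, T6 cover every district at build cost 10 + 3 = 13.
Any cover uses at least 2 transmitter sites; among all covering selections none totals below 13.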